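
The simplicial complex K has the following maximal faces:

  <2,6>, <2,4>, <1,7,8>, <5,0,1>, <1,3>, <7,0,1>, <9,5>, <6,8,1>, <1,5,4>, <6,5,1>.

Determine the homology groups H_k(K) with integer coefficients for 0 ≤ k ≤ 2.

We work with the vertex ordering 0 < 1 < 2 < 3 < 4 < 5 < 6 < 7 < 8 < 9. The simplices of K, each written with vertices in increasing order, are:

  0-simplices (10): [0], [1], [2], [3], [4], [5], [6], [7], [8], [9]
  1-simplices (16): [0,1], [0,5], [0,7], [1,3], [1,4], [1,5], [1,6], [1,7], [1,8], [2,4], [2,6], [4,5], [5,6], [5,9], [6,8], [7,8]
  2-simplices (6): [0,1,5], [0,1,7], [1,4,5], [1,5,6], [1,6,8], [1,7,8]

Hence C_0 ≅ Z^10, C_1 ≅ Z^16, C_2 ≅ Z^6.

The boundary map ∂_1: C_1 → C_0 maps an edge to its endpoints' difference, ∂[p,q] = q − p.
The 10×16 boundary matrix has rank 9 and Smith normal form diag(1,1,1,1,1,1,1,1,1).

∂_2: C_2 → C_1 sends each 2-simplex [p,q,r] to [q,r] − [p,r] + [p,q]. For instance
  ∂[0,1,5] = [1,5] − [0,5] + [0,1],
  ∂[1,6,8] = [6,8] − [1,8] + [1,6].
This gives a 16×6 integer matrix of rank 6; reducing to Smith normal form yields diagonal entries (1,1,1,1,1,1).

Now H_k = ker ∂_k / im ∂_{k+1}, so:

  H_0: rank C_0 − rank ∂_1 = 10 − 9 = 1, and the invariant factors of ∂_1 are all 1, so H_0 = Z.
  H_1: rank ker ∂_1 − rank ∂_2 = (16 − 9) − 6 = 1, and the invariant factors of ∂_2 are all 1, so H_1 = Z.
  H_2: rank ker ∂_2 − rank ∂_3 = (6 − 6) − 0 = 0, and there is no ∂_3, so H_2 = 0.

H_0 ≅ Z,  H_1 ≅ Z,  H_2 = 0.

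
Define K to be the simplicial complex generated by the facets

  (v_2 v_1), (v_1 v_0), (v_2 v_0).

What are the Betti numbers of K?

b_0 = 1, b_1 = 1.

Fix the vertex order v_0 < v_1 < v_2 and write every simplex with vertices in increasing order. Then dim K = 1 and the simplices of K are:

  0-simplices (3): [v_0], [v_1], [v_2]
  1-simplices (3): [v_0,v_1], [v_0,v_2], [v_1,v_2]

so the chain groups are C_0 ≅ Z^3, C_1 ≅ Z^3.

The boundary map ∂_1: C_1 → C_0 maps an edge to its endpoints' difference, ∂[p,q] = q − p. For instance
  ∂[v_1,v_2] = [v_2] − [v_1].
This gives a 3×3 integer matrix of rank 2; reducing to Smith normal form yields diagonal entries (1,1).

Now H_k = ker ∂_k / im ∂_{k+1}, so:

  H_0: rank C_0 − rank ∂_1 = 3 − 2 = 1, and the invariant factors of ∂_1 are all 1, so H_0 ≅ Z.
  H_1: rank ker ∂_1 − rank ∂_2 = (3 − 2) − 0 = 1, and there is no ∂_2, so H_1 ≅ Z.

Hence the Betti numbers are b_0 = 1, b_1 = 1.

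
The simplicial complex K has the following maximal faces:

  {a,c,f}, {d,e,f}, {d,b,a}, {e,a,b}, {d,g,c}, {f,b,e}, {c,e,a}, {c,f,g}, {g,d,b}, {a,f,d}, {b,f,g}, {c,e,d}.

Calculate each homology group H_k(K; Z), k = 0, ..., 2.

We work with the vertex ordering a < b < c < d < e < f < g. The simplices of K, each written with vertices in increasing order, are:

  0-simplices (7): a, b, c, d, e, f, g
  1-simplices (18): ab, ac, ad, ae, af, bd, be, bf, bg, cd, ce, cf, cg, de, df, dg, ef, fg
  2-simplices (12): abd, abe, ace, acf, adf, bdg, bef, bfg, cde, cdg, cfg, def

so the chain groups are C_0 ≅ Z^7, C_1 ≅ Z^18, C_2 ≅ Z^12.

Boundary ∂_1: C_1 → C_0 is given by ∂[p,q] = [q] − [p].
As a 7×18 matrix over Z this has rank 6, with invariant factors (1,1,1,1,1,1).

The boundary map ∂_2: C_2 → C_1 acts by ∂[p,q,r] = [q,r] − [p,r] + [p,q]. For instance
  ∂def = ef − df + de,
  ∂bef = ef − bf + be.
As a 18×12 matrix over Z this has rank 12, with invariant factors (1,1,1,1,1,1,1,1,1,1,1,2).

Reading off H_k = ker ∂_k / im ∂_{k+1}:

  H_0: rank C_0 − rank ∂_1 = 7 − 6 = 1, and the invariant factors of ∂_1 are all 1, so H_0 ≅ Z.
  H_1: rank ker ∂_1 − rank ∂_2 = (18 − 6) − 12 = 0, and ∂_2 has invariant factor 2 > 1, so H_1 ≅ Z_2.
  H_2: rank ker ∂_2 − rank ∂_3 = (12 − 12) − 0 = 0, and there is no ∂_3, so H_2 ≅ 0.

As a check, the Euler characteristic is 7 − 18 + 12 = 1, which agrees with 1 − 0 + 0 = 1.
(K is a triangulation of the real projective plane RP^2.)

H_0 ≅ Z,  H_1 ≅ Z_2,  H_2 = 0.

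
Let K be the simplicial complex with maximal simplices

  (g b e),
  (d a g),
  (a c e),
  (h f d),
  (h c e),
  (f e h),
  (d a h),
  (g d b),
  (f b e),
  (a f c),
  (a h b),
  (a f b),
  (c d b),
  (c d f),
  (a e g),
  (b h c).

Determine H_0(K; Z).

Fix the vertex order a < b < c < d < e < f < g < h and write every simplex with vertices in increasing order. Then dim K = 2 and the simplices of K are:

  0-simplices (8): a, b, c, d, e, f, g, h
  1-simplices (24): ab, ac, ad, ae, af, ag, ah, bc, bd, be, bf, bg, bh, cd, ce, cf, ch, df, dg, dh, ef, eg, eh, fh
  2-simplices (16): abf, abh, ace, acf, adg, adh, aeg, bcd, bch, bdg, bef, beg, cdf, ceh, dfh, efh

Hence C_0 ≅ Z^8, C_1 ≅ Z^24, C_2 ≅ Z^16.

The boundary map ∂_1: C_1 → C_0 maps an edge to its endpoints' difference, ∂[p,q] = q − p.
As a 8×24 matrix over Z this has rank 7, with invariant factors (1,1,1,1,1,1,1).

∂_2: C_2 → C_1 sends each 2-simplex [p,q,r] to [q,r] − [p,r] + [p,q]. For instance
  ∂ceh = eh − ch + ce,
  ∂beg = eg − bg + be.
This gives a 24×16 integer matrix of rank 15; reducing to Smith normal form yields diagonal entries (1,1,1,1,1,1,1,1,1,1,1,1,1,1,1).

Reading off H_k = ker ∂_k / im ∂_{k+1}:

  H_0: rank C_0 − rank ∂_1 = 8 − 7 = 1, and the invariant factors of ∂_1 are all 1, so H_0 ≅ Z.

H_0 ≅ Z.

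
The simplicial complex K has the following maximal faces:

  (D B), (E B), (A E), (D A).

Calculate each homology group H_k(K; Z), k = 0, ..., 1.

H_0 ≅ Z,  H_1 ≅ Z.

K has 4 vertices, 4 edges.
rank ∂_0 = 0, rank ∂_1 = 3 ⇒ b_0 = 4 − 0 − 3 = 1; all invariant factors of ∂_1 are 1 so no torsion. So H_0 ≅ Z.
rank ∂_1 = 3, rank ∂_2 = 0 ⇒ b_1 = 4 − 3 − 0 = 1. So H_1 ≅ Z.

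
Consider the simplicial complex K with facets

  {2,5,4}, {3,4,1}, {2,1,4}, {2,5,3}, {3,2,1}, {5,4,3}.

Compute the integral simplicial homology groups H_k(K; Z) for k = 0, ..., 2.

Take the total order 1 < 2 < 3 < 4 < 5 on the vertex set. Then K (dimension 2) consists of the simplices:

  0-simplices (5): [1], [2], [3], [4], [5]
  1-simplices (9): [1,2], [1,3], [1,4], [2,3], [2,4], [2,5], [3,4], [3,5], [4,5]
  2-simplices (6): [1,2,3], [1,2,4], [1,3,4], [2,3,5], [2,4,5], [3,4,5]

giving chain groups C_0 ≅ Z^5, C_1 ≅ Z^9, C_2 ≅ Z^6.

∂_1: C_1 → C_0 maps an edge to its endpoints' difference, ∂[p,q] = q − p. For instance
  ∂[2,5] = [5] − [2].
The 5×9 boundary matrix has rank 4 and Smith normal form diag(1,1,1,1).

∂_2: C_2 → C_1 sends each 2-simplex [p,q,r] to [q,r] − [p,r] + [p,q]. For instance
  ∂[2,3,5] = [3,5] − [2,5] + [2,3],
  ∂[1,2,3] = [2,3] − [1,3] + [1,2].
As a 9×6 matrix over Z this has rank 5, with invariant factors (1,1,1,1,1).

From H_k ≅ ker(∂_k) / im(∂_{k+1}) we obtain:

  H_0: rank C_0 − rank ∂_1 = 5 − 4 = 1, and the invariant factors of ∂_1 are all 1, so H_0 = Z.
  H_1: rank ker ∂_1 − rank ∂_2 = (9 − 4) − 5 = 0, and the invariant factors of ∂_2 are all 1, so H_1 = 0.
  H_2: rank ker ∂_2 − rank ∂_3 = (6 − 5) − 0 = 1, and there is no ∂_3, so H_2 = Z.

H_0 ≅ Z,  H_1 = 0,  H_2 ≅ Z.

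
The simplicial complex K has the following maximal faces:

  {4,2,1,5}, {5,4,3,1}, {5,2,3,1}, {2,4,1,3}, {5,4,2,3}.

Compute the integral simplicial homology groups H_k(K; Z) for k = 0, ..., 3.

H_0 ≅ Z,  H_1 = 0,  H_2 = 0,  H_3 ≅ Z.

We work with the vertex ordering 1 < 2 < 3 < 4 < 5. The simplices of K, each written with vertices in increasing order, are:

  0-simplices (5): [1], [2], [3], [4], [5]
  1-simplices (10): [1,2], [1,3], [1,4], [1,5], [2,3], [2,4], [2,5], [3,4], [3,5], [4,5]
  2-simplices (10): [1,2,3], [1,2,4], [1,2,5], [1,3,4], [1,3,5], [1,4,5], [2,3,4], [2,3,5], [2,4,5], [3,4,5]
  3-simplices (5): [1,2,3,4], [1,2,3,5], [1,2,4,5], [1,3,4,5], [2,3,4,5]

Hence C_0 ≅ Z^5, C_1 ≅ Z^10, C_2 ≅ Z^10, C_3 ≅ Z^5.

Boundary ∂_1: C_1 → C_0 is given by ∂[p,q] = [q] − [p]. For instance
  ∂[2,4] = [4] − [2].
As a 5×10 matrix over Z this has rank 4, with invariant factors (1,1,1,1).

The boundary map ∂_2: C_2 → C_1 sends each 2-simplex [p,q,r] to [q,r] − [p,r] + [p,q]. For instance
  ∂[1,3,4] = [3,4] − [1,4] + [1,3],
  ∂[2,3,4] = [3,4] − [2,4] + [2,3].
As a 10×10 matrix over Z this has rank 6, with invariant factors (1,1,1,1,1,1).

∂_3: C_3 → C_2 sends each 3-simplex σ to the alternating sum Σ_i (−1)^i (σ with its i-th vertex removed). For instance
  ∂[1,3,4,5] = [3,4,5] − [1,4,5] + [1,3,5] − [1,3,4],
  ∂[1,2,3,4] = [2,3,4] − [1,3,4] + [1,2,4] − [1,2,3].
As a 10×5 matrix over Z this has rank 4, with invariant factors (1,1,1,1).

Now H_k = ker ∂_k / im ∂_{k+1}, so:

  H_0: rank C_0 − rank ∂_1 = 5 − 4 = 1, and the invariant factors of ∂_1 are all 1, so H_0 = Z.
  H_1: rank ker ∂_1 − rank ∂_2 = (10 − 4) − 6 = 0, and the invariant factors of ∂_2 are all 1, so H_1 = 0.
  H_2: rank ker ∂_2 − rank ∂_3 = (10 − 6) − 4 = 0, and the invariant factors of ∂_3 are all 1, so H_2 = 0.
  H_3: rank ker ∂_3 − rank ∂_4 = (5 − 4) − 0 = 1, and there is no ∂_4, so H_3 = Z.

As a check, the Euler characteristic is 5 − 10 + 10 − 5 = 0, which agrees with 1 − 0 + 0 − 1 = 0.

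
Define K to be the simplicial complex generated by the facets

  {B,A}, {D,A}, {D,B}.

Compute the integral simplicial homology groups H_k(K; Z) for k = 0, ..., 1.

H_0 = Z,  H_1 = Z.

Fix the vertex order A < B < D and write every simplex with vertices in increasing order. Then dim K = 1 and the simplices of K are:

  0-simplices (3): A, B, D
  1-simplices (3): AB, AD, BD

giving chain groups C_0 ≅ Z^3, C_1 ≅ Z^3.

The boundary map ∂_1: C_1 → C_0 is given by ∂[p,q] = [q] − [p]. For instance
  ∂AB = B − A.
This gives a 3×3 integer matrix of rank 2; reducing to Smith normal form yields diagonal entries (1,1).

Reading off H_k = ker ∂_k / im ∂_{k+1}:

  H_0: rank C_0 − rank ∂_1 = 3 − 2 = 1, and the invariant factors of ∂_1 are all 1, so H_0 ≅ Z.
  H_1: rank ker ∂_1 − rank ∂_2 = (3 − 2) − 0 = 1, and there is no ∂_2, so H_1 ≅ Z.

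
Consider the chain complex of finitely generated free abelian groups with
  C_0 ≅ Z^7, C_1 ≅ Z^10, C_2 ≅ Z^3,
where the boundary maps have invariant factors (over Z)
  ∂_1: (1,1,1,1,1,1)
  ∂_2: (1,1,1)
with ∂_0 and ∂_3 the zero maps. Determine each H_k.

H_0 = Z,  H_1 = Z,  H_2 = 0.

H_0: b_0 = 7 − 0 − 6 = 1; torsion from ∂_1 factors > 1: none. So H_0 = Z.
H_1: b_1 = 10 − 6 − 3 = 1; torsion from ∂_2 factors > 1: none. So H_1 = Z.
H_2: b_2 = 3 − 3 − 0 = 0; torsion from ∂_3 factors > 1: none. So H_2 = 0.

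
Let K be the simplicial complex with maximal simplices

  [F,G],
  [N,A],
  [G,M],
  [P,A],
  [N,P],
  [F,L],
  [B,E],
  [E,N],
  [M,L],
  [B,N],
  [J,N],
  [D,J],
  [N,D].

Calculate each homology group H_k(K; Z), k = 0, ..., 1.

K has 11 vertices, 13 edges.
rank ∂_0 = 0, rank ∂_1 = 9 ⇒ b_0 = 11 − 0 − 9 = 2; all invariant factors of ∂_1 are 1 so no torsion. So H_0 = Z^2.
rank ∂_1 = 9, rank ∂_2 = 0 ⇒ b_1 = 13 − 9 − 0 = 4. So H_1 = Z^4.

H_0 ≅ Z^2,  H_1 ≅ Z^4.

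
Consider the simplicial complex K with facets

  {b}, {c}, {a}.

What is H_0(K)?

Take the total order a < b < c on the vertex set. Then K (dimension 0) consists of the simplices:

  0-simplices (3): a, b, c

so the chain groups are C_0 ≅ Z^3.

From H_k ≅ ker(∂_k) / im(∂_{k+1}) we obtain:

  H_0: rank C_0 − rank ∂_1 = 3 − 0 = 3, and there is no ∂_1, so H_0 = Z^3.

H_0 = Z^3.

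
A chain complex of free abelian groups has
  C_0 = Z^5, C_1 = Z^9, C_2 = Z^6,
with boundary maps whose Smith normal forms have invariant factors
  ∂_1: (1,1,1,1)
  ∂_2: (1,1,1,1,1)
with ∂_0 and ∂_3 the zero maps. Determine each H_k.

H_0: b_0 = 5 − 0 − 4 = 1; torsion from ∂_1 factors > 1: none. So H_0 = Z.
H_1: b_1 = 9 − 4 − 5 = 0; torsion from ∂_2 factors > 1: none. So H_1 = 0.
H_2: b_2 = 6 − 5 − 0 = 1; torsion from ∂_3 factors > 1: none. So H_2 = Z.

H_0 = Z,  H_1 = 0,  H_2 = Z.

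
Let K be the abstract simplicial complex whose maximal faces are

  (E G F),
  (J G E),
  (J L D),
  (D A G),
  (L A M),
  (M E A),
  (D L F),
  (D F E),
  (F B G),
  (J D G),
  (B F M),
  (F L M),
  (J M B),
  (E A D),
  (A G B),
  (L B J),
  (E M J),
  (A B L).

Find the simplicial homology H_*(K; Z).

H_0 ≅ Z,  H_1 ≅ Z ⊕ Z/2,  H_2 = 0.

K has 9 vertices, 27 edges, 18 triangles.
rank ∂_0 = 0, rank ∂_1 = 8 ⇒ b_0 = 9 − 0 − 8 = 1; all invariant factors of ∂_1 are 1 so no torsion. So H_0 ≅ Z.
rank ∂_1 = 8, rank ∂_2 = 18 ⇒ b_1 = 27 − 8 − 18 = 1; ∂_2 has invariant factor(s) [2] giving torsion. So H_1 ≅ Z ⊕ Z/2.
rank ∂_2 = 18, rank ∂_3 = 0 ⇒ b_2 = 18 − 18 − 0 = 0. So H_2 ≅ 0.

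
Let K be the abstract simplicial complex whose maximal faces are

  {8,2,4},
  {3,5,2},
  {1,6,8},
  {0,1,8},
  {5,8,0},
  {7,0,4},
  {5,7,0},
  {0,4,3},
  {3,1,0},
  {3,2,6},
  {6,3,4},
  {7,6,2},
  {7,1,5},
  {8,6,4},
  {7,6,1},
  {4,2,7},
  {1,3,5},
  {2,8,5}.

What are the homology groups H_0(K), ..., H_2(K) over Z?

H_0 ≅ Z,  H_1 ≅ Z × Z/2,  H_2 = 0.

Take the total order 0 < 1 < 2 < 3 < 4 < 5 < 6 < 7 < 8 on the vertex set. Then K (dimension 2) consists of the simplices:

  0-simplices (9): [0], [1], [2], [3], [4], [5], [6], [7], [8]
  1-simplices (27): (27 of them)
  2-simplices (18): [0,1,3], [0,1,8], [0,3,4], [0,4,7], [0,5,7], [0,5,8], [1,3,5], [1,5,7], [1,6,7], [1,6,8], [2,3,5], [2,3,6], [2,4,7], [2,4,8], [2,5,8], [2,6,7], [3,4,6], [4,6,8]

Hence C_0 ≅ Z^9, C_1 ≅ Z^27, C_2 ≅ Z^18.

Boundary ∂_1: C_1 → C_0 is given by ∂[p,q] = [q] − [p]. For instance
  ∂[0,1] = [1] − [0].
This gives a 9×27 integer matrix of rank 8; reducing to Smith normal form yields diagonal entries (1,1,1,1,1,1,1,1).

Boundary ∂_2: C_2 → C_1 acts by ∂[p,q,r] = [q,r] − [p,r] + [p,q]. For instance
  ∂[0,3,4] = [3,4] − [0,4] + [0,3],
  ∂[2,6,7] = [6,7] − [2,7] + [2,6].
The resulting 27×18 matrix has rank 18, and its Smith normal form has invariant factors (1,1,1,1,1,1,1,1,1,1,1,1,1,1,1,1,1,2).

Computing H_k = (kernel of ∂_k) / (image of ∂_{k+1}):

  H_0: rank C_0 − rank ∂_1 = 9 − 8 = 1, and the invariant factors of ∂_1 are all 1, so H_0 ≅ Z.
  H_1: rank ker ∂_1 − rank ∂_2 = (27 − 8) − 18 = 1, and ∂_2 has invariant factor 2 > 1, so H_1 ≅ Z × Z/2.
  H_2: rank ker ∂_2 − rank ∂_3 = (18 − 18) − 0 = 0, and there is no ∂_3, so H_2 ≅ 0.

As a check, the Euler characteristic is 9 − 27 + 18 = 0, which agrees with 1 − 1 + 0 = 0.
(K is a triangulation of the Klein bottle.)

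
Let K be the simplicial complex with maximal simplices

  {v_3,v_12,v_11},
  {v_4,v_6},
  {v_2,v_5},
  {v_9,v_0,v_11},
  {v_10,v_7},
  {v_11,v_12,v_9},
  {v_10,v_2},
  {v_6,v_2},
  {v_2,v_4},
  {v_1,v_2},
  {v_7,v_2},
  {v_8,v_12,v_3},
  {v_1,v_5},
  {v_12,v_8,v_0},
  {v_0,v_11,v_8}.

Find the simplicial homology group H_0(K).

Take the total order v_0 < v_1 < v_2 < v_3 < v_4 < v_5 < v_6 < v_7 < v_8 < v_9 < v_10 < v_11 < v_12 on the vertex set. Then K (dimension 2) consists of the simplices:

  0-simplices (13): [v_0], [v_1], [v_2], [v_3], [v_4], [v_5], [v_6], [v_7], [v_8], [v_9], [v_10], [v_11], [v_12]
  1-simplices (21): (21 of them)
  2-simplices (6): [v_0,v_8,v_11], [v_0,v_8,v_12], [v_0,v_9,v_11], [v_3,v_8,v_12], [v_3,v_11,v_12], [v_9,v_11,v_12]

Hence C_0 ≅ Z^13, C_1 ≅ Z^21, C_2 ≅ Z^6.

Boundary ∂_1: C_1 → C_0 maps an edge to its endpoints' difference, ∂[p,q] = q − p. For instance
  ∂[v_0,v_12] = [v_12] − [v_0].
This gives a 13×21 integer matrix of rank 11; reducing to Smith normal form yields diagonal entries (1,1,1,1,1,1,1,1,1,1,1).

∂_2: C_2 → C_1 maps a triangle to the signed sum of its edges. For instance
  ∂[v_3,v_11,v_12] = [v_11,v_12] − [v_3,v_12] + [v_3,v_11],
  ∂[v_0,v_9,v_11] = [v_9,v_11] − [v_0,v_11] + [v_0,v_9].
As a 21×6 matrix over Z this has rank 6, with invariant factors (1,1,1,1,1,1).

Now H_k = ker ∂_k / im ∂_{k+1}, so:

  H_0: rank C_0 − rank ∂_1 = 13 − 11 = 2, and the invariant factors of ∂_1 are all 1, so H_0 = Z^2.

(K is a triangulation of the disjoint union of the cylinder S^1 x I and a wedge of 3 circles.)

H_0 ≅ Z^2.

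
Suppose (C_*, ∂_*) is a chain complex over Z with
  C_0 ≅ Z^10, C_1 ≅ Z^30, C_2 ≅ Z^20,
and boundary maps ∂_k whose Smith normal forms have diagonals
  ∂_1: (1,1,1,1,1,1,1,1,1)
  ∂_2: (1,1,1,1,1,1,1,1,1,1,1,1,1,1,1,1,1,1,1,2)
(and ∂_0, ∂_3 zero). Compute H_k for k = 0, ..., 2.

H_0 = Z,  H_1 = Z ⊕ Z/2,  H_2 = 0.

H_0: b_0 = 10 − 0 − 9 = 1; torsion from ∂_1 factors > 1: none. So H_0 = Z.
H_1: b_1 = 30 − 9 − 20 = 1; torsion from ∂_2 factors > 1: [2]. So H_1 = Z ⊕ Z/2.
H_2: b_2 = 20 − 20 − 0 = 0; torsion from ∂_3 factors > 1: none. So H_2 = 0.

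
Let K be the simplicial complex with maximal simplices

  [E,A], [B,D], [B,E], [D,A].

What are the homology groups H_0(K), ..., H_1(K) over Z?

H_0 ≅ Z,  H_1 ≅ Z.

Order the vertices as A < B < D < E. Listing each simplex with vertices in this order, K has dimension 1 with simplices:

  0-simplices (4): A, B, D, E
  1-simplices (4): AD, AE, BD, BE

Hence C_0 ≅ Z^4, C_1 ≅ Z^4.

The boundary map ∂_1: C_1 → C_0 is given by ∂[p,q] = [q] − [p].
As a 4×4 matrix over Z this has rank 3, with invariant factors (1,1,1).

Now H_k = ker ∂_k / im ∂_{k+1}, so:

  H_0: rank C_0 − rank ∂_1 = 4 − 3 = 1, and the invariant factors of ∂_1 are all 1, so H_0 = Z.
  H_1: rank ker ∂_1 − rank ∂_2 = (4 − 3) − 0 = 1, and there is no ∂_2, so H_1 = Z.

As a check, the Euler characteristic is 4 − 4 = 0, which agrees with 1 − 1 = 0.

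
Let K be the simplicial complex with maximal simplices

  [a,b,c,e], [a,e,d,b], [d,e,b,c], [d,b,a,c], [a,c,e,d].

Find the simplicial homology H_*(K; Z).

Fix the vertex order a < b < c < d < e and write every simplex with vertices in increasing order. Then dim K = 3 and the simplices of K are:

  0-simplices (5): a, b, c, d, e
  1-simplices (10): ab, ac, ad, ae, bc, bd, be, cd, ce, de
  2-simplices (10): abc, abd, abe, acd, ace, ade, bcd, bce, bde, cde
  3-simplices (5): abcd, abce, abde, acde, bcde

so the chain groups are C_0 ≅ Z^5, C_1 ≅ Z^10, C_2 ≅ Z^10, C_3 ≅ Z^5.

The boundary map ∂_1: C_1 → C_0 sends each edge [p,q] (with p < q) to q − p.
The resulting 5×10 matrix has rank 4, and its Smith normal form has invariant factors (1,1,1,1).

The boundary map ∂_2: C_2 → C_1 maps a triangle to the signed sum of its edges. For instance
  ∂ade = de − ae + ad,
  ∂abd = bd − ad + ab.
The resulting 10×10 matrix has rank 6, and its Smith normal form has invariant factors (1,1,1,1,1,1).

The boundary map ∂_3: C_3 → C_2 sends each 3-simplex σ to the alternating sum Σ_i (−1)^i (σ with its i-th vertex removed). For instance
  ∂abde = bde − ade + abe − abd,
  ∂bcde = cde − bde + bce − bcd.
The 10×5 boundary matrix has rank 4 and Smith normal form diag(1,1,1,1).

Reading off H_k = ker ∂_k / im ∂_{k+1}:

  H_0: rank C_0 − rank ∂_1 = 5 − 4 = 1, and the invariant factors of ∂_1 are all 1, so H_0 ≅ Z.
  H_1: rank ker ∂_1 − rank ∂_2 = (10 − 4) − 6 = 0, and the invariant factors of ∂_2 are all 1, so H_1 ≅ 0.
  H_2: rank ker ∂_2 − rank ∂_3 = (10 − 6) − 4 = 0, and the invariant factors of ∂_3 are all 1, so H_2 ≅ 0.
  H_3: rank ker ∂_3 − rank ∂_4 = (5 − 4) − 0 = 1, and there is no ∂_4, so H_3 ≅ Z.

(K is a triangulation of the 3-sphere S^3.)

H_0 = Z,  H_1 = 0,  H_2 = 0,  H_3 = Z.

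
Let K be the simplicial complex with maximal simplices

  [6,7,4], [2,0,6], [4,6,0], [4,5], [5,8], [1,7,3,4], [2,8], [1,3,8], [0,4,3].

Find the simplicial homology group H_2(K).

H_2 = 0.

We work with the vertex ordering 0 < 1 < 2 < 3 < 4 < 5 < 6 < 7 < 8. The simplices of K, each written with vertices in increasing order, are:

  0-simplices (9): [0], [1], [2], [3], [4], [5], [6], [7], [8]
  1-simplices (18): [0,2], [0,3], [0,4], [0,6], [1,3], [1,4], [1,7], [1,8], [2,6], [2,8], [3,4], [3,7], [3,8], [4,5], [4,6], [4,7], [5,8], [6,7]
  2-simplices (9): [0,2,6], [0,3,4], [0,4,6], [1,3,4], [1,3,7], [1,3,8], [1,4,7], [3,4,7], [4,6,7]
  3-simplices (1): [1,3,4,7]

Hence C_0 ≅ Z^9, C_1 ≅ Z^18, C_2 ≅ Z^9, C_3 ≅ Z^1.

The boundary map ∂_1: C_1 → C_0 sends each edge [p,q] (with p < q) to q − p. For instance
  ∂[1,4] = [4] − [1].
The resulting 9×18 matrix has rank 8, and its Smith normal form has invariant factors (1,1,1,1,1,1,1,1).

Boundary ∂_2: C_2 → C_1 sends each 2-simplex [p,q,r] to [q,r] − [p,r] + [p,q]. For instance
  ∂[3,4,7] = [4,7] − [3,7] + [3,4],
  ∂[0,2,6] = [2,6] − [0,6] + [0,2].
As a 18×9 matrix over Z this has rank 8, with invariant factors (1,1,1,1,1,1,1,1).

∂_3: C_3 → C_2 sends each 3-simplex σ to the alternating sum Σ_i (−1)^i (σ with its i-th vertex removed). For instance
  ∂[1,3,4,7] = [3,4,7] − [1,4,7] + [1,3,7] − [1,3,4].
This gives a 9×1 integer matrix of rank 1; reducing to Smith normal form yields diagonal entries (1).

Computing H_k = (kernel of ∂_k) / (image of ∂_{k+1}):

  H_2: rank ker ∂_2 − rank ∂_3 = (9 − 8) − 1 = 0, and the invariant factors of ∂_3 are all 1, so H_2 = 0.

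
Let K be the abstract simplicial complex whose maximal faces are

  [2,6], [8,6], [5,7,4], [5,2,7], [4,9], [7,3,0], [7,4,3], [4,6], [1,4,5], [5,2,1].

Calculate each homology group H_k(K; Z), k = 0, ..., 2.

Fix the vertex order 0 < 1 < 2 < 3 < 4 < 5 < 6 < 7 < 8 < 9 and write every simplex with vertices in increasing order. Then dim K = 2 and the simplices of K are:

  0-simplices (10): [0], [1], [2], [3], [4], [5], [6], [7], [8], [9]
  1-simplices (16): [0,3], [0,7], [1,2], [1,4], [1,5], [2,5], [2,6], [2,7], [3,4], [3,7], [4,5], [4,6], [4,7], [4,9], [5,7], [6,8]
  2-simplices (6): [0,3,7], [1,2,5], [1,4,5], [2,5,7], [3,4,7], [4,5,7]

Hence C_0 ≅ Z^10, C_1 ≅ Z^16, C_2 ≅ Z^6.

Boundary ∂_1: C_1 → C_0 sends each edge [p,q] (with p < q) to q − p.
This gives a 10×16 integer matrix of rank 9; reducing to Smith normal form yields diagonal entries (1,1,1,1,1,1,1,1,1).

∂_2: C_2 → C_1 sends each 2-simplex [p,q,r] to [q,r] − [p,r] + [p,q]. For instance
  ∂[3,4,7] = [4,7] − [3,7] + [3,4],
  ∂[1,2,5] = [2,5] − [1,5] + [1,2].
The 16×6 boundary matrix has rank 6 and Smith normal form diag(1,1,1,1,1,1).

Computing H_k = (kernel of ∂_k) / (image of ∂_{k+1}):

  H_0: rank C_0 − rank ∂_1 = 10 − 9 = 1, and the invariant factors of ∂_1 are all 1, so H_0 = Z.
  H_1: rank ker ∂_1 − rank ∂_2 = (16 − 9) − 6 = 1, and the invariant factors of ∂_2 are all 1, so H_1 = Z.
  H_2: rank ker ∂_2 − rank ∂_3 = (6 − 6) − 0 = 0, and there is no ∂_3, so H_2 = 0.

H_0 = Z,  H_1 = Z,  H_2 = 0.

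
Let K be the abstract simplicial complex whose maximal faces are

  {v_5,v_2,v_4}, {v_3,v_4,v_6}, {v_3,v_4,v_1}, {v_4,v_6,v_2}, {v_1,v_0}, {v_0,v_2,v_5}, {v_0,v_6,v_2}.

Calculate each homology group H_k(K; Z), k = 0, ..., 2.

H_0 = Z,  H_1 = Z,  H_2 = 0.

Fix the vertex order v_0 < v_1 < v_2 < v_3 < v_4 < v_5 < v_6 and write every simplex with vertices in increasing order. Then dim K = 2 and the simplices of K are:

  0-simplices (7): [v_0], [v_1], [v_2], [v_3], [v_4], [v_5], [v_6]
  1-simplices (13): [v_0,v_1], [v_0,v_2], [v_0,v_5], [v_0,v_6], [v_1,v_3], [v_1,v_4], [v_2,v_4], [v_2,v_5], [v_2,v_6], [v_3,v_4], [v_3,v_6], [v_4,v_5], [v_4,v_6]
  2-simplices (6): [v_0,v_2,v_5], [v_0,v_2,v_6], [v_1,v_3,v_4], [v_2,v_4,v_5], [v_2,v_4,v_6], [v_3,v_4,v_6]

Hence C_0 ≅ Z^7, C_1 ≅ Z^13, C_2 ≅ Z^6.

The boundary map ∂_1: C_1 → C_0 is given by ∂[p,q] = [q] − [p].
The 7×13 boundary matrix has rank 6 and Smith normal form diag(1,1,1,1,1,1).

Boundary ∂_2: C_2 → C_1 acts by ∂[p,q,r] = [q,r] − [p,r] + [p,q]. For instance
  ∂[v_1,v_3,v_4] = [v_3,v_4] − [v_1,v_4] + [v_1,v_3],
  ∂[v_2,v_4,v_5] = [v_4,v_5] − [v_2,v_5] + [v_2,v_4].
The 13×6 boundary matrix has rank 6 and Smith normal form diag(1,1,1,1,1,1).

Reading off H_k = ker ∂_k / im ∂_{k+1}:

  H_0: rank C_0 − rank ∂_1 = 7 − 6 = 1, and the invariant factors of ∂_1 are all 1, so H_0 = Z.
  H_1: rank ker ∂_1 − rank ∂_2 = (13 − 6) − 6 = 1, and the invariant factors of ∂_2 are all 1, so H_1 = Z.
  H_2: rank ker ∂_2 − rank ∂_3 = (6 − 6) − 0 = 0, and there is no ∂_3, so H_2 = 0.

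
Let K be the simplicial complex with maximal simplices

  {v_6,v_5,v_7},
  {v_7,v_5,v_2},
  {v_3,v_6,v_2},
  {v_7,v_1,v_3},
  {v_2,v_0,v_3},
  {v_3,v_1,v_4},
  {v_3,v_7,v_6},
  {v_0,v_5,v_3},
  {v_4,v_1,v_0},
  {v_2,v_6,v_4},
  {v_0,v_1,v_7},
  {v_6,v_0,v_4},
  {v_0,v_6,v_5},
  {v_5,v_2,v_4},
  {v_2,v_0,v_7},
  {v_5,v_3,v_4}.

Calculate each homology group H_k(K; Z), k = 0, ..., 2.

Take the total order v_0 < v_1 < v_2 < v_3 < v_4 < v_5 < v_6 < v_7 on the vertex set. Then K (dimension 2) consists of the simplices:

  0-simplices (8): [v_0], [v_1], [v_2], [v_3], [v_4], [v_5], [v_6], [v_7]
  1-simplices (24): (24 of them)
  2-simplices (16): (16 of them)

giving chain groups C_0 ≅ Z^8, C_1 ≅ Z^24, C_2 ≅ Z^16.

∂_1: C_1 → C_0 is given by ∂[p,q] = [q] − [p].
The 8×24 boundary matrix has rank 7 and Smith normal form diag(1,1,1,1,1,1,1).

The boundary map ∂_2: C_2 → C_1 sends each 2-simplex [p,q,r] to [q,r] − [p,r] + [p,q]. For instance
  ∂[v_3,v_6,v_7] = [v_6,v_7] − [v_3,v_7] + [v_3,v_6],
  ∂[v_2,v_4,v_6] = [v_4,v_6] − [v_2,v_6] + [v_2,v_4].
As a 24×16 matrix over Z this has rank 15, with invariant factors (1,1,1,1,1,1,1,1,1,1,1,1,1,1,1).

From H_k ≅ ker(∂_k) / im(∂_{k+1}) we obtain:

  H_0: rank C_0 − rank ∂_1 = 8 − 7 = 1, and the invariant factors of ∂_1 are all 1, so H_0 ≅ Z.
  H_1: rank ker ∂_1 − rank ∂_2 = (24 − 7) − 15 = 2, and the invariant factors of ∂_2 are all 1, so H_1 ≅ Z^2.
  H_2: rank ker ∂_2 − rank ∂_3 = (16 − 15) − 0 = 1, and there is no ∂_3, so H_2 ≅ Z.

H_0 ≅ Z,  H_1 ≅ Z^2,  H_2 ≅ Z.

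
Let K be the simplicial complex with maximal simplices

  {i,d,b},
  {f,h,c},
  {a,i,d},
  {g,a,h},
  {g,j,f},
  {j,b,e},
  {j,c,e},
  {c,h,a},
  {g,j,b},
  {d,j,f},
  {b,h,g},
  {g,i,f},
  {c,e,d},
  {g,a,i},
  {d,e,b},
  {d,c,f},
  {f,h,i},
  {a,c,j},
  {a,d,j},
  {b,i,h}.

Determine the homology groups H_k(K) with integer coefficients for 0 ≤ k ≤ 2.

K has 10 vertices, 30 edges, 20 triangles.
rank ∂_0 = 0, rank ∂_1 = 9 ⇒ b_0 = 10 − 0 − 9 = 1; all invariant factors of ∂_1 are 1 so no torsion. So H_0 = Z.
rank ∂_1 = 9, rank ∂_2 = 20 ⇒ b_1 = 30 − 9 − 20 = 1; ∂_2 has invariant factor(s) [2] giving torsion. So H_1 = Z ⊕ Z/2.
rank ∂_2 = 20, rank ∂_3 = 0 ⇒ b_2 = 20 − 20 − 0 = 0. So H_2 = 0.

H_0 ≅ Z,  H_1 ≅ Z ⊕ Z/2,  H_2 = 0.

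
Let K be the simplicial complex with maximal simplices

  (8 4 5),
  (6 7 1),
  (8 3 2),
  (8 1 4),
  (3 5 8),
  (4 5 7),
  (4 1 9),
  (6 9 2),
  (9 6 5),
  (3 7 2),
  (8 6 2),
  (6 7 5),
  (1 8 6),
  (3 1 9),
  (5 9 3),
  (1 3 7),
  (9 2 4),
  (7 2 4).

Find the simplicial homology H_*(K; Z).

Take the total order 1 < 2 < 3 < 4 < 5 < 6 < 7 < 8 < 9 on the vertex set. Then K (dimension 2) consists of the simplices:

  0-simplices (9): [1], [2], [3], [4], [5], [6], [7], [8], [9]
  1-simplices (27): (27 of them)
  2-simplices (18): [1,3,7], [1,3,9], [1,4,8], [1,4,9], [1,6,7], [1,6,8], [2,3,7], [2,3,8], [2,4,7], [2,4,9], [2,6,8], [2,6,9], [3,5,8], [3,5,9], [4,5,7], [4,5,8], [5,6,7], [5,6,9]

giving chain groups C_0 ≅ Z^9, C_1 ≅ Z^27, C_2 ≅ Z^18.

∂_1: C_1 → C_0 is given by ∂[p,q] = [q] − [p].
The resulting 9×27 matrix has rank 8, and its Smith normal form has invariant factors (1,1,1,1,1,1,1,1).

∂_2: C_2 → C_1 maps a triangle to the signed sum of its edges. For instance
  ∂[3,5,8] = [5,8] − [3,8] + [3,5],
  ∂[5,6,9] = [6,9] − [5,9] + [5,6].
This gives a 27×18 integer matrix of rank 17; reducing to Smith normal form yields diagonal entries (1,1,1,1,1,1,1,1,1,1,1,1,1,1,1,1,1).

From H_k ≅ ker(∂_k) / im(∂_{k+1}) we obtain:

  H_0: rank C_0 − rank ∂_1 = 9 − 8 = 1, and the invariant factors of ∂_1 are all 1, so H_0 = Z.
  H_1: rank ker ∂_1 − rank ∂_2 = (27 − 8) − 17 = 2, and the invariant factors of ∂_2 are all 1, so H_1 = Z^2.
  H_2: rank ker ∂_2 − rank ∂_3 = (18 − 17) − 0 = 1, and there is no ∂_3, so H_2 = Z.

As a check, the Euler characteristic is 9 − 27 + 18 = 0, which agrees with 1 − 2 + 1 = 0.
(K is a triangulation of the torus T^2.)

H_0 = Z,  H_1 = Z^2,  H_2 = Z.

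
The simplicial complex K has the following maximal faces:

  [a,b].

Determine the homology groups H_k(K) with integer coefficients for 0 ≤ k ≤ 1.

Take the total order a < b on the vertex set. Then K (dimension 1) consists of the simplices:

  0-simplices (2): a, b
  1-simplices (1): ab

so the chain groups are C_0 ≅ Z^2, C_1 ≅ Z^1.

∂_1: C_1 → C_0 sends each edge [p,q] (with p < q) to q − p.
The resulting 2×1 matrix has rank 1, and its Smith normal form has invariant factors (1).

Computing H_k = (kernel of ∂_k) / (image of ∂_{k+1}):

  H_0: rank C_0 − rank ∂_1 = 2 − 1 = 1, and the invariant factors of ∂_1 are all 1, so H_0 ≅ Z.
  H_1: rank ker ∂_1 − rank ∂_2 = (1 − 1) − 0 = 0, and there is no ∂_2, so H_1 ≅ 0.

As a check, the Euler characteristic is 2 − 1 = 1, which agrees with 1 − 0 = 1.

H_0 ≅ Z,  H_1 = 0.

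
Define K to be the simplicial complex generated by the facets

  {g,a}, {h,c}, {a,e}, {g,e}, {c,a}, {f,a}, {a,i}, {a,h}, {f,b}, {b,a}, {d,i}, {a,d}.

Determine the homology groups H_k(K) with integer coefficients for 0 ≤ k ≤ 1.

H_0 = Z,  H_1 = Z^4.

Order the vertices as a < b < c < d < e < f < g < h < i. Listing each simplex with vertices in this order, K has dimension 1 with simplices:

  0-simplices (9): a, b, c, d, e, f, g, h, i
  1-simplices (12): ab, ac, ad, ae, af, ag, ah, ai, bf, ch, di, eg

giving chain groups C_0 ≅ Z^9, C_1 ≅ Z^12.

The boundary map ∂_1: C_1 → C_0 maps an edge to its endpoints' difference, ∂[p,q] = q − p.
This gives a 9×12 integer matrix of rank 8; reducing to Smith normal form yields diagonal entries (1,1,1,1,1,1,1,1).

Now H_k = ker ∂_k / im ∂_{k+1}, so:

  H_0: rank C_0 − rank ∂_1 = 9 − 8 = 1, and the invariant factors of ∂_1 are all 1, so H_0 ≅ Z.
  H_1: rank ker ∂_1 − rank ∂_2 = (12 − 8) − 0 = 4, and there is no ∂_2, so H_1 ≅ Z^4.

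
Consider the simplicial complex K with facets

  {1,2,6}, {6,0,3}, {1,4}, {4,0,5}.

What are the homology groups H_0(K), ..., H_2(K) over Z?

H_0 = Z,  H_1 = Z,  H_2 = 0.

K has 7 vertices, 10 edges, 3 triangles.
rank ∂_0 = 0, rank ∂_1 = 6 ⇒ b_0 = 7 − 0 − 6 = 1; all invariant factors of ∂_1 are 1 so no torsion. So H_0 = Z.
rank ∂_1 = 6, rank ∂_2 = 3 ⇒ b_1 = 10 − 6 − 3 = 1; all invariant factors of ∂_2 are 1 so no torsion. So H_1 = Z.
rank ∂_2 = 3, rank ∂_3 = 0 ⇒ b_2 = 3 − 3 − 0 = 0. So H_2 = 0.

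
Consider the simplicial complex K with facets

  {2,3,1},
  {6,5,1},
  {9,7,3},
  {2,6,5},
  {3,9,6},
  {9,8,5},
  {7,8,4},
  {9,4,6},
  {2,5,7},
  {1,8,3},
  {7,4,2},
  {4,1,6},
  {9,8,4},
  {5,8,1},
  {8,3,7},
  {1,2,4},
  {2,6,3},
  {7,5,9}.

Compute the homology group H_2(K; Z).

Order the vertices as 1 < 2 < 3 < 4 < 5 < 6 < 7 < 8 < 9. Listing each simplex with vertices in this order, K has dimension 2 with simplices:

  0-simplices (9): [1], [2], [3], [4], [5], [6], [7], [8], [9]
  1-simplices (27): (27 of them)
  2-simplices (18): [1,2,3], [1,2,4], [1,3,8], [1,4,6], [1,5,6], [1,5,8], [2,3,6], [2,4,7], [2,5,6], [2,5,7], [3,6,9], [3,7,8], [3,7,9], [4,6,9], [4,7,8], [4,8,9], [5,7,9], [5,8,9]

Hence C_0 ≅ Z^9, C_1 ≅ Z^27, C_2 ≅ Z^18.

∂_1: C_1 → C_0 is given by ∂[p,q] = [q] − [p].
As a 9×27 matrix over Z this has rank 8, with invariant factors (1,1,1,1,1,1,1,1).

Boundary ∂_2: C_2 → C_1 maps a triangle to the signed sum of its edges. For instance
  ∂[1,3,8] = [3,8] − [1,8] + [1,3],
  ∂[5,8,9] = [8,9] − [5,9] + [5,8].
The 27×18 boundary matrix has rank 18 and Smith normal form diag(1,1,1,1,1,1,1,1,1,1,1,1,1,1,1,1,1,2).

Now H_k = ker ∂_k / im ∂_{k+1}, so:

  H_2: rank ker ∂_2 − rank ∂_3 = (18 − 18) − 0 = 0, and there is no ∂_3, so H_2 = 0.

H_2 ≅ 0.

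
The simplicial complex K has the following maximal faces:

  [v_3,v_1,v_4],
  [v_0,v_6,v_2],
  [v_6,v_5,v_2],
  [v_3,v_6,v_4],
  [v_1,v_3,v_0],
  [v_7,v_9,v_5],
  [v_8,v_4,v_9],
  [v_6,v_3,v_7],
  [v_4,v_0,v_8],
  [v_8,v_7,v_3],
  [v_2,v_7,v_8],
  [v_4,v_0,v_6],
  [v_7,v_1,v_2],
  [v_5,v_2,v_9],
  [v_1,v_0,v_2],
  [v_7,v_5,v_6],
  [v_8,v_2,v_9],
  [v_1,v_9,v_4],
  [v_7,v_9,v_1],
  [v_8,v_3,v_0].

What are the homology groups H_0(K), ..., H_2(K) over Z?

Fix the vertex order v_0 < v_1 < v_2 < v_3 < v_4 < v_5 < v_6 < v_7 < v_8 < v_9 and write every simplex with vertices in increasing order. Then dim K = 2 and the simplices of K are:

  0-simplices (10): [v_0], [v_1], [v_2], [v_3], [v_4], [v_5], [v_6], [v_7], [v_8], [v_9]
  1-simplices (30): (30 of them)
  2-simplices (20): (20 of them)

giving chain groups C_0 ≅ Z^10, C_1 ≅ Z^30, C_2 ≅ Z^20.

Boundary ∂_1: C_1 → C_0 maps an edge to its endpoints' difference, ∂[p,q] = q − p. For instance
  ∂[v_1,v_9] = [v_9] − [v_1].
This gives a 10×30 integer matrix of rank 9; reducing to Smith normal form yields diagonal entries (1,1,1,1,1,1,1,1,1).

Boundary ∂_2: C_2 → C_1 sends each 2-simplex [p,q,r] to [q,r] − [p,r] + [p,q]. For instance
  ∂[v_3,v_7,v_8] = [v_7,v_8] − [v_3,v_8] + [v_3,v_7],
  ∂[v_0,v_1,v_2] = [v_1,v_2] − [v_0,v_2] + [v_0,v_1].
This gives a 30×20 integer matrix of rank 20; reducing to Smith normal form yields diagonal entries (1,1,1,1,1,1,1,1,1,1,1,1,1,1,1,1,1,1,1,2).

Now H_k = ker ∂_k / im ∂_{k+1}, so:

  H_0: rank C_0 − rank ∂_1 = 10 − 9 = 1, and the invariant factors of ∂_1 are all 1, so H_0 = Z.
  H_1: rank ker ∂_1 − rank ∂_2 = (30 − 9) − 20 = 1, and ∂_2 has invariant factor 2 > 1, so H_1 = Z ⊕ Z/2.
  H_2: rank ker ∂_2 − rank ∂_3 = (20 − 20) − 0 = 0, and there is no ∂_3, so H_2 = 0.

H_0 ≅ Z,  H_1 ≅ Z ⊕ Z/2,  H_2 = 0.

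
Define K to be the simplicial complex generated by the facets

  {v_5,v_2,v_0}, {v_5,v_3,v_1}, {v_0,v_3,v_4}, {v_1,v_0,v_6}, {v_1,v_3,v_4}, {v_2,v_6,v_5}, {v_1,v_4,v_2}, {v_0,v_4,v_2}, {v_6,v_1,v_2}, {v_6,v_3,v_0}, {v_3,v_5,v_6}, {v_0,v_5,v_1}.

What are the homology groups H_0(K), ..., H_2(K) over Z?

H_0 = Z,  H_1 = Z/2Z,  H_2 = 0.

Take the total order v_0 < v_1 < v_2 < v_3 < v_4 < v_5 < v_6 on the vertex set. Then K (dimension 2) consists of the simplices:

  0-simplices (7): [v_0], [v_1], [v_2], [v_3], [v_4], [v_5], [v_6]
  1-simplices (18): (18 of them)
  2-simplices (12): (12 of them)

Hence C_0 ≅ Z^7, C_1 ≅ Z^18, C_2 ≅ Z^12.

The boundary map ∂_1: C_1 → C_0 maps an edge to its endpoints' difference, ∂[p,q] = q − p. For instance
  ∂[v_2,v_5] = [v_5] − [v_2].
This gives a 7×18 integer matrix of rank 6; reducing to Smith normal form yields diagonal entries (1,1,1,1,1,1).

Boundary ∂_2: C_2 → C_1 maps a triangle to the signed sum of its edges. For instance
  ∂[v_0,v_2,v_5] = [v_2,v_5] − [v_0,v_5] + [v_0,v_2],
  ∂[v_1,v_2,v_6] = [v_2,v_6] − [v_1,v_6] + [v_1,v_2].
The 18×12 boundary matrix has rank 12 and Smith normal form diag(1,1,1,1,1,1,1,1,1,1,1,2).

Now H_k = ker ∂_k / im ∂_{k+1}, so:

  H_0: rank C_0 − rank ∂_1 = 7 − 6 = 1, and the invariant factors of ∂_1 are all 1, so H_0 = Z.
  H_1: rank ker ∂_1 − rank ∂_2 = (18 − 6) − 12 = 0, and ∂_2 has invariant factor 2 > 1, so H_1 = Z/2Z.
  H_2: rank ker ∂_2 − rank ∂_3 = (12 − 12) − 0 = 0, and there is no ∂_3, so H_2 = 0.

As a check, the Euler characteristic is 7 − 18 + 12 = 1, which agrees with 1 − 0 + 0 = 1.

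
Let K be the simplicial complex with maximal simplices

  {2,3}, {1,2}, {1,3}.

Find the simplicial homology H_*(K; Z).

Take the total order 1 < 2 < 3 on the vertex set. Then K (dimension 1) consists of the simplices:

  0-simplices (3): [1], [2], [3]
  1-simplices (3): [1,2], [1,3], [2,3]

giving chain groups C_0 ≅ Z^3, C_1 ≅ Z^3.

The boundary map ∂_1: C_1 → C_0 is given by ∂[p,q] = [q] − [p].
As a 3×3 matrix over Z this has rank 2, with invariant factors (1,1).

Now H_k = ker ∂_k / im ∂_{k+1}, so:

  H_0: rank C_0 − rank ∂_1 = 3 − 2 = 1, and the invariant factors of ∂_1 are all 1, so H_0 = Z.
  H_1: rank ker ∂_1 − rank ∂_2 = (3 − 2) − 0 = 1, and there is no ∂_2, so H_1 = Z.

(K is a triangulation of the circle S^1.)

H_0 ≅ Z,  H_1 ≅ Z.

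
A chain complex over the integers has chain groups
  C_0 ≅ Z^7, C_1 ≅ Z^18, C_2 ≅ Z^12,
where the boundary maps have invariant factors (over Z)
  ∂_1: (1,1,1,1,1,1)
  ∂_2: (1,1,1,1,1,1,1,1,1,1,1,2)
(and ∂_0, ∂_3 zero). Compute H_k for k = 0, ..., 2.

H_0: b_0 = 7 − 0 − 6 = 1; torsion from ∂_1 factors > 1: none. So H_0 ≅ Z.
H_1: b_1 = 18 − 6 − 12 = 0; torsion from ∂_2 factors > 1: [2]. So H_1 ≅ Z_2.
H_2: b_2 = 12 − 12 − 0 = 0; torsion from ∂_3 factors > 1: none. So H_2 ≅ 0.

H_0 ≅ Z,  H_1 ≅ Z_2,  H_2 = 0.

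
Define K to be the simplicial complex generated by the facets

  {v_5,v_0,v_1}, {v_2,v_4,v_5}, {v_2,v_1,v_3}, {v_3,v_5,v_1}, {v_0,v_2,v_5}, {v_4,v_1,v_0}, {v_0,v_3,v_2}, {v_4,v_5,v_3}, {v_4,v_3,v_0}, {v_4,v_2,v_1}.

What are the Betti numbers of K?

b_0 = 1, b_1 = 0, b_2 = 0.

Fix the vertex order v_0 < v_1 < v_2 < v_3 < v_4 < v_5 and write every simplex with vertices in increasing order. Then dim K = 2 and the simplices of K are:

  0-simplices (6): [v_0], [v_1], [v_2], [v_3], [v_4], [v_5]
  1-simplices (15): (15 of them)
  2-simplices (10): [v_0,v_1,v_4], [v_0,v_1,v_5], [v_0,v_2,v_3], [v_0,v_2,v_5], [v_0,v_3,v_4], [v_1,v_2,v_3], [v_1,v_2,v_4], [v_1,v_3,v_5], [v_2,v_4,v_5], [v_3,v_4,v_5]

so the chain groups are C_0 ≅ Z^6, C_1 ≅ Z^15, C_2 ≅ Z^10.

Boundary ∂_1: C_1 → C_0 sends each edge [p,q] (with p < q) to q − p. For instance
  ∂[v_4,v_5] = [v_5] − [v_4].
This gives a 6×15 integer matrix of rank 5; reducing to Smith normal form yields diagonal entries (1,1,1,1,1).

The boundary map ∂_2: C_2 → C_1 maps a triangle to the signed sum of its edges. For instance
  ∂[v_1,v_3,v_5] = [v_3,v_5] − [v_1,v_5] + [v_1,v_3],
  ∂[v_0,v_3,v_4] = [v_3,v_4] − [v_0,v_4] + [v_0,v_3].
This gives a 15×10 integer matrix of rank 10; reducing to Smith normal form yields diagonal entries (1,1,1,1,1,1,1,1,1,2).

From H_k ≅ ker(∂_k) / im(∂_{k+1}) we obtain:

  H_0: rank C_0 − rank ∂_1 = 6 − 5 = 1, and the invariant factors of ∂_1 are all 1, so H_0 ≅ Z.
  H_1: rank ker ∂_1 − rank ∂_2 = (15 − 5) − 10 = 0, and ∂_2 has invariant factor 2 > 1, so H_1 ≅ Z/2.
  H_2: rank ker ∂_2 − rank ∂_3 = (10 − 10) − 0 = 0, and there is no ∂_3, so H_2 ≅ 0.

As a check, the Euler characteristic is 6 − 15 + 10 = 1, which agrees with 1 − 0 + 0 = 1.

Hence the Betti numbers are b_0 = 1, b_1 = 0, b_2 = 0.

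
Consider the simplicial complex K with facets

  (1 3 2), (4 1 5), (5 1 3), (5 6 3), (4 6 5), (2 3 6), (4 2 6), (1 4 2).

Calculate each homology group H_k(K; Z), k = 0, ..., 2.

Order the vertices as 1 < 2 < 3 < 4 < 5 < 6. Listing each simplex with vertices in this order, K has dimension 2 with simplices:

  0-simplices (6): [1], [2], [3], [4], [5], [6]
  1-simplices (12): [1,2], [1,3], [1,4], [1,5], [2,3], [2,4], [2,6], [3,5], [3,6], [4,5], [4,6], [5,6]
  2-simplices (8): [1,2,3], [1,2,4], [1,3,5], [1,4,5], [2,3,6], [2,4,6], [3,5,6], [4,5,6]

giving chain groups C_0 ≅ Z^6, C_1 ≅ Z^12, C_2 ≅ Z^8.

The boundary map ∂_1: C_1 → C_0 maps an edge to its endpoints' difference, ∂[p,q] = q − p.
As a 6×12 matrix over Z this has rank 5, with invariant factors (1,1,1,1,1).

∂_2: C_2 → C_1 acts by ∂[p,q,r] = [q,r] − [p,r] + [p,q]. For instance
  ∂[4,5,6] = [5,6] − [4,6] + [4,5],
  ∂[1,3,5] = [3,5] − [1,5] + [1,3].
As a 12×8 matrix over Z this has rank 7, with invariant factors (1,1,1,1,1,1,1).

From H_k ≅ ker(∂_k) / im(∂_{k+1}) we obtain:

  H_0: rank C_0 − rank ∂_1 = 6 − 5 = 1, and the invariant factors of ∂_1 are all 1, so H_0 = Z.
  H_1: rank ker ∂_1 − rank ∂_2 = (12 − 5) − 7 = 0, and the invariant factors of ∂_2 are all 1, so H_1 = 0.
  H_2: rank ker ∂_2 − rank ∂_3 = (8 − 7) − 0 = 1, and there is no ∂_3, so H_2 = Z.

H_0 ≅ Z,  H_1 = 0,  H_2 ≅ Z.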